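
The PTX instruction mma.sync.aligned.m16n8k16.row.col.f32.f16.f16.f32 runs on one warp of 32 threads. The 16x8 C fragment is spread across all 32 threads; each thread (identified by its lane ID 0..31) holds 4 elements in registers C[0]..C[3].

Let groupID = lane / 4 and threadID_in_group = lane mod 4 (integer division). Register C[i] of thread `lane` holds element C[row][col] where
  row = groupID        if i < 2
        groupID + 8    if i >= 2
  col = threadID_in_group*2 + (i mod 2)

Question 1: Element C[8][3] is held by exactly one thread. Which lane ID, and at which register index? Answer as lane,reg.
1,3

r: 8->gid=0,r8=1  c: 3->tid=1,i&1=1
L=0*4+1=1  i=1*2+1=3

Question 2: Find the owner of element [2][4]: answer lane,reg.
10,0

r: 2->gid=2,r8=0  c: 4->tid=2,i&1=0
L=2*4+2=10  i=0*2+0=0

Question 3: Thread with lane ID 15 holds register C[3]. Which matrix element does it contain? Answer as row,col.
11,7

L=15→G=15>>2=3, T=15&3=3
[3]→row 3+8=11  col 3·2+1=7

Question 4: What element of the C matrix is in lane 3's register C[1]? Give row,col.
L=3→G=3>>2=0, T=3&3=3
[1]→row 0+0=0  col 3·2+1=7

0,7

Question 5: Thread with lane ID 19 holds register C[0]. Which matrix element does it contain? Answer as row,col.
4,6

lane 19→19/4=4, 19 mod 4=3
i=0  r:4+0→4  c:2·3+0→6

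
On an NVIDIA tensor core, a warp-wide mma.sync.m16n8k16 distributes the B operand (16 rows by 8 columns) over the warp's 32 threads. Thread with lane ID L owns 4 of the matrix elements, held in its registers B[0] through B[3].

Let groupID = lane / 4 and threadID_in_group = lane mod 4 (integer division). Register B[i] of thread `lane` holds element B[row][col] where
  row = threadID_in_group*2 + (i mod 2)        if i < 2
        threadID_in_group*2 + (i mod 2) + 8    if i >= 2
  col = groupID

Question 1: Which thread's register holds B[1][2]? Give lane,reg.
8,1

c=2->g=2  r=1->rb=0,t=0,b0=1
L=2*4+0=8  i=0*2+1=1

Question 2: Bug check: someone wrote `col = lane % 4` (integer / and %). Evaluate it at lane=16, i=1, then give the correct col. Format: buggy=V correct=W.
buggy=0 correct=4

`lane % 4`[16,1]->0
lane 16->16/4=4, 16 mod 4=0
i=1  r:2·0+1+0->1  c:4
col: 0 vs 4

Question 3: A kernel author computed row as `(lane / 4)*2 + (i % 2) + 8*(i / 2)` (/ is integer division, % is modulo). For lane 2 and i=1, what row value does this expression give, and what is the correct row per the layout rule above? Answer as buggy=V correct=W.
buggy=1 correct=5

`(lane / 4)*2 + (i % 2) + 8*(i / 2)`[2,1]->1
lane 2->2/4=0, 2 mod 4=2
i=1  r:2·2+1+0->5  c:0
row: 1 vs 5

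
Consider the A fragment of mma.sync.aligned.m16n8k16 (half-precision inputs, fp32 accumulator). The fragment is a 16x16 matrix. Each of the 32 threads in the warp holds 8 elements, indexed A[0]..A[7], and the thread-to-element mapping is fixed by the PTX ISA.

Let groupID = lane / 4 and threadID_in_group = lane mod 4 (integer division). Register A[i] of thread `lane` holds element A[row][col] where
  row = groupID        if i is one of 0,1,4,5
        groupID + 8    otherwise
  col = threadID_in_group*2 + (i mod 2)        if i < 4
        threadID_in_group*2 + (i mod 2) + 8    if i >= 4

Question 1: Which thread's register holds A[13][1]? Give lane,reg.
20,3

r:13=>grp=5,rB=1  c:1=>cB=0,tig=0,lo=1
L=5*4+0=20  i=0*4+1*2+1=3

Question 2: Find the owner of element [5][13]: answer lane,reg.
r=5->g=5,rb=0  c=13->cb=1,t=2,b0=1
L=5*4+2=22  i=1*4+0*2+1=5

22,5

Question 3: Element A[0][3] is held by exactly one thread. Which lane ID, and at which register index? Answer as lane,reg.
r: 0->gid=0,r8=0  c: 3->c8=0,tid=1,i&1=1
L=0*4+1=1  i=0*4+0*2+1=1

1,1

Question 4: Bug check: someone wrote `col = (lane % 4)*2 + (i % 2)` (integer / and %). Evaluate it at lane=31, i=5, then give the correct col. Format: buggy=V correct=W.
`(lane % 4)*2 + (i % 2)`[31,5]=>7
31: grp=7,tig=3
[5] (7+0,3*2+1+8) = (7,15)
col: 7 vs 15

buggy=7 correct=15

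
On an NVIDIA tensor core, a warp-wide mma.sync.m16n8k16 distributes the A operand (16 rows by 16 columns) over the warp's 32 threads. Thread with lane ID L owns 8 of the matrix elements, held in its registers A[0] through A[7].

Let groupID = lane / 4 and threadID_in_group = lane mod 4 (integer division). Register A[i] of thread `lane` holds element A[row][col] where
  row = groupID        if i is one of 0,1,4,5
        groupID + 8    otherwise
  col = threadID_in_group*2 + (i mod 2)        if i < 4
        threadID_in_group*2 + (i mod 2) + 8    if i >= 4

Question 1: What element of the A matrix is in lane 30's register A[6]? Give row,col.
15,12

lane 30→30/4=7, 30 mod 4=2
i=6  r:7+8→15  c:2·2+0+8→12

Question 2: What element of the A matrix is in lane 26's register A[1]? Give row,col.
6,5

lane 26: g=6 (26/4), t=2 (26%4)
i=1: r=6+0=6, c=2*2+1+0=5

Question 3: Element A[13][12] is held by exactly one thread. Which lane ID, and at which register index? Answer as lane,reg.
r=13→G=5,rhi=1  c=12→chi=1,T=2,p=0
L=5*4+2=22  i=1*4+1*2+0=6

22,6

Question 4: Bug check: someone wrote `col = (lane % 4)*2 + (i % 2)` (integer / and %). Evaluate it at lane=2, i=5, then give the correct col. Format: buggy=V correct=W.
buggy=5 correct=13

`(lane % 4)*2 + (i % 2)`[2,5]->5
L=2->gid=2>>2=0, tid=2&3=2
[5]->row 0+0=0  col 2·2+1+8=13
col: 5 vs 13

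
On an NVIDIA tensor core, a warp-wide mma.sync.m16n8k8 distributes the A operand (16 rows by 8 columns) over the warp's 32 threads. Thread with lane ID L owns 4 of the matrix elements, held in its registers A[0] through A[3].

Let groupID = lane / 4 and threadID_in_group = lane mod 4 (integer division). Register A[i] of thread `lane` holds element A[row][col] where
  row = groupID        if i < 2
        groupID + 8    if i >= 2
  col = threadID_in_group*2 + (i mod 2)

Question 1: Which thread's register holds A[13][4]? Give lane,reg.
r=13→G=5,rhi=1  c=4→T=2,p=0
L=5*4+2=22  i=1*2+0=2

22,2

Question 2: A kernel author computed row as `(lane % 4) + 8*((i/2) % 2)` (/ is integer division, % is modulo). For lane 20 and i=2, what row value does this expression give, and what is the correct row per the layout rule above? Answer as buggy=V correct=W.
buggy=8 correct=13

`(lane % 4) + 8*((i/2) % 2)`[20,2]->8
L=20->g=20>>2=5, t=20&3=0
[2]->row 5+8=13  col 0·2+0=0
row: 8 vs 13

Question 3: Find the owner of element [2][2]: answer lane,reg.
r: 2->gid=2,r8=0  c: 2->tid=1,i&1=0
L=2*4+1=9  i=0*2+0=0

9,0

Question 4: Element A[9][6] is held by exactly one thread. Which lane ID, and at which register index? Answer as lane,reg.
r=9->g=1,rb=1  c=6->t=3,b0=0
L=1*4+3=7  i=1*2+0=2

7,2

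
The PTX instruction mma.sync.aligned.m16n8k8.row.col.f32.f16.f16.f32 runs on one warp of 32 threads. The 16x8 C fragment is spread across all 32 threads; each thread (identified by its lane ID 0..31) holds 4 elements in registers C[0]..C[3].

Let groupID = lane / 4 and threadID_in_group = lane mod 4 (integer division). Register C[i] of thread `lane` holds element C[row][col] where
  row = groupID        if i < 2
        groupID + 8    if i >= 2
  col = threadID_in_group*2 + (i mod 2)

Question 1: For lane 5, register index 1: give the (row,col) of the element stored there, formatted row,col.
1,3

5: gid=1,tid=1
[1] (1+0,1*2+1) = (1,3)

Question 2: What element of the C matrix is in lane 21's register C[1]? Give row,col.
lane 21: grp=5 (21/4), tig=1 (21%4)
i=1: r=5+0=5, c=1*2+1=3

5,3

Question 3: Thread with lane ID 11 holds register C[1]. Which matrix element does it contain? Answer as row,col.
2,7

L=11=>grp=11>>2=2, tig=11&3=3
[1]=>row 2+0=2  col 3·2+1=7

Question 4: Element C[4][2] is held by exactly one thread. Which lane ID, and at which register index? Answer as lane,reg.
17,0

r=4→G=4,rhi=0  c=2→T=1,p=0
L=4*4+1=17  i=0*2+0=0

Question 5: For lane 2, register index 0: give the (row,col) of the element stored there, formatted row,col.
lane 2: gr=0 (2/4), th=2 (2%4)
i=0: r=0+0=0, c=2*2+0=4

0,4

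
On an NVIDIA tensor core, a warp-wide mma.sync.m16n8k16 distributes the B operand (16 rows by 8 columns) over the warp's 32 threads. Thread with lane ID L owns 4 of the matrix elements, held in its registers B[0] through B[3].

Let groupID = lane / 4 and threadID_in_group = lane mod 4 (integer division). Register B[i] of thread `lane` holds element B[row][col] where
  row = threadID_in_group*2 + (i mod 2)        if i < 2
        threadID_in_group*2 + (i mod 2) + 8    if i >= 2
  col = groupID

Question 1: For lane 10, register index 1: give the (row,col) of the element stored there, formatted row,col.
10: G=2,T=2
[1] (2*2+1+0,2) = (5,2)

5,2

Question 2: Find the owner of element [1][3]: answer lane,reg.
12,1

c=3⇒gr=3  r=1⇒Rb=0,th=0,odd=1
L=3*4+0=12  i=0*2+1=1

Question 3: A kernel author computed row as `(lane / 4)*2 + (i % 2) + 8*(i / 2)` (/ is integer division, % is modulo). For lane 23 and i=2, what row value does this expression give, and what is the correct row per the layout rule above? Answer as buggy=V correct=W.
`(lane / 4)*2 + (i % 2) + 8*(i / 2)`[23,2]->18
L=23->gid=23>>2=5, tid=23&3=3
[2]->row 3·2+0+8=14  col gid=5
row: 18 vs 14

buggy=18 correct=14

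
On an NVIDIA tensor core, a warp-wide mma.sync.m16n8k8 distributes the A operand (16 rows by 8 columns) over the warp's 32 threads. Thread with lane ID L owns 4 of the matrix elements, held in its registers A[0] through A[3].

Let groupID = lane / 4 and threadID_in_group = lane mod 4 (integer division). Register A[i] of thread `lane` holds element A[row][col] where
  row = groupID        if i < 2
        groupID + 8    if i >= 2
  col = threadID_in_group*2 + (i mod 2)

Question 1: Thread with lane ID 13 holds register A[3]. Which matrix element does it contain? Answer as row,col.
11,3

lane 13=>13/4=3, 13 mod 4=1
i=3  r:3+8=>11  c:2·1+1=>3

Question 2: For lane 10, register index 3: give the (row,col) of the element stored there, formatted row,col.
10,5

lane 10: grp=2 (10/4), tig=2 (10%4)
i=3: r=2+8=10, c=2*2+1=5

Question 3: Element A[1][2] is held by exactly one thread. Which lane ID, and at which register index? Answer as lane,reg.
r=1→G=1,rhi=0  c=2→T=1,p=0
L=1*4+1=5  i=0*2+0=0

5,0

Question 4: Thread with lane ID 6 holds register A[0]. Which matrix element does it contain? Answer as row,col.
6: gr=1,th=2
[0] (1+0,2*2+0) = (1,4)

1,4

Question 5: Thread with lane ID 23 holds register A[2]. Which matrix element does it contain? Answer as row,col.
lane 23: gr=5 (23/4), th=3 (23%4)
i=2: r=5+8=13, c=3*2+0=6

13,6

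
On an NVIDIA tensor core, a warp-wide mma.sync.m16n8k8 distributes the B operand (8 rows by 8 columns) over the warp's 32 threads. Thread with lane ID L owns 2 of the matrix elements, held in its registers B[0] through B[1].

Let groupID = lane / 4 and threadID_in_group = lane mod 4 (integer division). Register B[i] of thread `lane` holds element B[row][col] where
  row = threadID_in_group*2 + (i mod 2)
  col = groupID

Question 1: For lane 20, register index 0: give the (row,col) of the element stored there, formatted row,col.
lane 20: gr=5 (20/4), th=0 (20%4)
i=0: r=0*2+0=0, c=gr=5

0,5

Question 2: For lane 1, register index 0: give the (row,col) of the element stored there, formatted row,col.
2,0

1: g=0,t=1
[0] (1*2+0,0) = (2,0)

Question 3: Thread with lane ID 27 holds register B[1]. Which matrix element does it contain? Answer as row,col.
L=27→G=27>>2=6, T=27&3=3
[1]→row 3·2+1=7  col G=6

7,6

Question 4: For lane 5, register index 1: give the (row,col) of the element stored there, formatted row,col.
3,1

L=5⇒gr=5>>2=1, th=5&3=1
[1]⇒row 1·2+1=3  col gr=1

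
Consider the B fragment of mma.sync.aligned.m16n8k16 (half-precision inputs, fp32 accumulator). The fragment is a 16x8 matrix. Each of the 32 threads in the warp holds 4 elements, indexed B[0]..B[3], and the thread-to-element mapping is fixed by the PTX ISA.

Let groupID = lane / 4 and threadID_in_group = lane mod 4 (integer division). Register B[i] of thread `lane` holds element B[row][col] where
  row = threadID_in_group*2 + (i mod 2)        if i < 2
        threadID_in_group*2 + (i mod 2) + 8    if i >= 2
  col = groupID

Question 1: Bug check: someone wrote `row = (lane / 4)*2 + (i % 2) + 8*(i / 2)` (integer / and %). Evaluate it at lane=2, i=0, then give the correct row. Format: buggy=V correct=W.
buggy=0 correct=4

`(lane / 4)*2 + (i % 2) + 8*(i / 2)`[2,0]→0
2: G=0,T=2
[0] (2*2+0+0,0) = (4,0)
row: 0 vs 4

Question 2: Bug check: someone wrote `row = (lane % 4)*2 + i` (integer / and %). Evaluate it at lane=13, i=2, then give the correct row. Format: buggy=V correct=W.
`(lane % 4)*2 + i`[13,2]⇒4
13: gr=3,th=1
[2] (1*2+0+8,3) = (10,3)
row: 4 vs 10

buggy=4 correct=10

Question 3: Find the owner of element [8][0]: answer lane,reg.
0,2

c=0→G=0  r=8→rhi=1,T=0,p=0
L=0*4+0=0  i=1*2+0=2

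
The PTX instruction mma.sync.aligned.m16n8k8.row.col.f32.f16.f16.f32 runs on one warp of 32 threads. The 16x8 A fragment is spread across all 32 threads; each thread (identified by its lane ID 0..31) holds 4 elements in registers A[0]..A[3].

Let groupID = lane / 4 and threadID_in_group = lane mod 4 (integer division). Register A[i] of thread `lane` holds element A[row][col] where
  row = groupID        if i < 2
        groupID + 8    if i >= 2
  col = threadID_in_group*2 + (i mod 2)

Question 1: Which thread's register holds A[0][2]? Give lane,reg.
1,0

r:0=>grp=0,rB=0  c:2=>tig=1,lo=0
L=0*4+1=1  i=0*2+0=0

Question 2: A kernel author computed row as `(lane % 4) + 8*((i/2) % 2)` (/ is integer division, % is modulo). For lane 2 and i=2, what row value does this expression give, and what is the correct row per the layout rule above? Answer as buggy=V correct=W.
buggy=10 correct=8

`(lane % 4) + 8*((i/2) % 2)`[2,2]=>10
2: grp=0,tig=2
[2] (0+8,2*2+0) = (8,4)
row: 10 vs 8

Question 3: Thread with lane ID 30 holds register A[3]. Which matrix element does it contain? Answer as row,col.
15,5

lane 30=>30/4=7, 30 mod 4=2
i=3  r:7+8=>15  c:2·2+1=>5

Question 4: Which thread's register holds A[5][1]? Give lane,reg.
20,1

r:5=>grp=5,rB=0  c:1=>tig=0,lo=1
L=5*4+0=20  i=0*2+1=1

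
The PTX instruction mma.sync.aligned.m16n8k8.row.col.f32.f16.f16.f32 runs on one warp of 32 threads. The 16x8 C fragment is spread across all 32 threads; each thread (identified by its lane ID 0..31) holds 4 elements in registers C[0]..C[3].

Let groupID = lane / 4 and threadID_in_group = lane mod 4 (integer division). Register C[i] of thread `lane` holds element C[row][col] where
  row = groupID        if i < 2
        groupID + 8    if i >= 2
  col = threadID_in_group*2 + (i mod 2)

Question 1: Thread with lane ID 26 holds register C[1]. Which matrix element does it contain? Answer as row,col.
6,5

lane 26->26/4=6, 26 mod 4=2
i=1  r:6+0->6  c:2·2+1->5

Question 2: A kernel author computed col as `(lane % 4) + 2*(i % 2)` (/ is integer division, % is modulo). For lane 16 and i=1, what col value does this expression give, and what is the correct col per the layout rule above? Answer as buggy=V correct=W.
buggy=2 correct=1

`(lane % 4) + 2*(i % 2)`[16,1]=>2
16: grp=4,tig=0
[1] (4+0,0*2+1) = (4,1)
col: 2 vs 1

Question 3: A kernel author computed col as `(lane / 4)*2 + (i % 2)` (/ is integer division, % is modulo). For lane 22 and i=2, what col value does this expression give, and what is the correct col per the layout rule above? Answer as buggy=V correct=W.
`(lane / 4)*2 + (i % 2)`[22,2]->10
lane 22: gid=5 (22/4), tid=2 (22%4)
i=2: r=5+8=13, c=2*2+0=4
col: 10 vs 4

buggy=10 correct=4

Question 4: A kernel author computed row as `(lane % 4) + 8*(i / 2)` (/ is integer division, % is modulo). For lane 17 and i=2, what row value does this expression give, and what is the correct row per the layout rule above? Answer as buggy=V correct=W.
buggy=9 correct=12

`(lane % 4) + 8*(i / 2)`[17,2]->9
lane 17: gid=4 (17/4), tid=1 (17%4)
i=2: r=4+8=12, c=1*2+0=2
row: 9 vs 12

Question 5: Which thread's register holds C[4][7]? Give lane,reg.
r: 4->gid=4,r8=0  c: 7->tid=3,i&1=1
L=4*4+3=19  i=0*2+1=1

19,1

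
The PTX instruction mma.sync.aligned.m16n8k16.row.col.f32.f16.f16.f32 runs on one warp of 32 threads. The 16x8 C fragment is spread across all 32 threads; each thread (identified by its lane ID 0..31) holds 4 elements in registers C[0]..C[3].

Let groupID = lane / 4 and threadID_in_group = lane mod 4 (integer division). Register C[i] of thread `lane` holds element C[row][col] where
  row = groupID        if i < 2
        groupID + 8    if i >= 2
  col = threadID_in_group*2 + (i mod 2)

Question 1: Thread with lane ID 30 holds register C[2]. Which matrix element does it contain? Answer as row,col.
lane 30: G=7 (30/4), T=2 (30%4)
i=2: r=7+8=15, c=2*2+0=4

15,4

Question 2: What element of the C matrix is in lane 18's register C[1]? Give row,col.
18: grp=4,tig=2
[1] (4+0,2*2+1) = (4,5)

4,5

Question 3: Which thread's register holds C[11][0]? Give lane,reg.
r=11->g=3,rb=1  c=0->t=0,b0=0
L=3*4+0=12  i=1*2+0=2

12,2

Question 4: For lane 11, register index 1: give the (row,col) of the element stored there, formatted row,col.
2,7

lane 11: gid=2 (11/4), tid=3 (11%4)
i=1: r=2+0=2, c=3*2+1=7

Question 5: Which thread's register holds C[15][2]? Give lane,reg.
29,2

r=15⇒gr=7,Rb=1  c=2⇒th=1,odd=0
L=7*4+1=29  i=1*2+0=2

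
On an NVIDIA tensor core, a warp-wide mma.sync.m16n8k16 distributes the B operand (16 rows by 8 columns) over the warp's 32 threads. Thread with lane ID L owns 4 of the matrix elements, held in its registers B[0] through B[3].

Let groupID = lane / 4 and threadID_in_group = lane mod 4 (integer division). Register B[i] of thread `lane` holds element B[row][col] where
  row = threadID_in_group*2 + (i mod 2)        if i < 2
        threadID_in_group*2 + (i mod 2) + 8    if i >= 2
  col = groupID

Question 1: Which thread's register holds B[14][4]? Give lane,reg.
c=4⇒gr=4  r=14⇒Rb=1,th=3,odd=0
L=4*4+3=19  i=1*2+0=2

19,2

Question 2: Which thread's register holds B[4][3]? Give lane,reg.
14,0

c: 3->gid=3  r: 4->r8=0,tid=2,i&1=0
L=3*4+2=14  i=0*2+0=0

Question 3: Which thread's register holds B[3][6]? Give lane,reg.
25,1

c:6=>grp=6  r:3=>rB=0,tig=1,lo=1
L=6*4+1=25  i=0*2+1=1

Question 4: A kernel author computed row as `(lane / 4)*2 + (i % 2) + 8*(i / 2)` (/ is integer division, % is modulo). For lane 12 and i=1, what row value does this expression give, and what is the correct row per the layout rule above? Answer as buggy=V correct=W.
buggy=7 correct=1

`(lane / 4)*2 + (i % 2) + 8*(i / 2)`[12,1]->7
12: gid=3,tid=0
[1] (0*2+1+0,3) = (1,3)
row: 7 vs 1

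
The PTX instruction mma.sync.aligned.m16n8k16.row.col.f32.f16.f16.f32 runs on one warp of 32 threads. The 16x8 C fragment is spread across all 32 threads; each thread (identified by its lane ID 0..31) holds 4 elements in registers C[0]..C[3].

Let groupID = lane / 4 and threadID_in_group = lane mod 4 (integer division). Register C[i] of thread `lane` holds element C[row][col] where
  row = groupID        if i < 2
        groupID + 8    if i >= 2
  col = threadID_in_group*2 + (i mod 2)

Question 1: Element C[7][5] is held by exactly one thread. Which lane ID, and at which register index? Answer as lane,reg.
30,1

r=7->g=7,rb=0  c=5->t=2,b0=1
L=7*4+2=30  i=0*2+1=1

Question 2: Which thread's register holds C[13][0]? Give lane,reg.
r: 13->gid=5,r8=1  c: 0->tid=0,i&1=0
L=5*4+0=20  i=1*2+0=2

20,2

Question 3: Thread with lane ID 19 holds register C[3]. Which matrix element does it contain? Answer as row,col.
12,7

19: G=4,T=3
[3] (4+8,3*2+1) = (12,7)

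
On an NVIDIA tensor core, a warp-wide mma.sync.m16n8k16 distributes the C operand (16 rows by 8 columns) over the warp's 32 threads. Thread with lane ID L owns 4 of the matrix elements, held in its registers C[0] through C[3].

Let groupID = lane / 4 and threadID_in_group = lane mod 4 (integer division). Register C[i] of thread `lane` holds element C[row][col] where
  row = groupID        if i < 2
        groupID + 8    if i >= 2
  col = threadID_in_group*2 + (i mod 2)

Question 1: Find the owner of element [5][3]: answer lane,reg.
r=5⇒gr=5,Rb=0  c=3⇒th=1,odd=1
L=5*4+1=21  i=0*2+1=1

21,1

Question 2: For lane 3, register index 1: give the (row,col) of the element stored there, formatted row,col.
lane 3->3/4=0, 3 mod 4=3
i=1  r:0+0->0  c:2·3+1->7

0,7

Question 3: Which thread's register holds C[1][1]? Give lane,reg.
4,1

r=1→G=1,rhi=0  c=1→T=0,p=1
L=1*4+0=4  i=0*2+1=1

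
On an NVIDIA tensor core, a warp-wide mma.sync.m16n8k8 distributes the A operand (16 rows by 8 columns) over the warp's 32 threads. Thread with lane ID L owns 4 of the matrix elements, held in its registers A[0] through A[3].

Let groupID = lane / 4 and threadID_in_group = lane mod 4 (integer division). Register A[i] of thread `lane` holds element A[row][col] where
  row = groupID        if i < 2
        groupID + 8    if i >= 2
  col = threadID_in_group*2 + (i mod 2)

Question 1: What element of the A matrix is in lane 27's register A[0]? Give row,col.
6,6

27: grp=6,tig=3
[0] (6+0,3*2+0) = (6,6)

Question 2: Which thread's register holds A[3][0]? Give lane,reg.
12,0

r=3→G=3,rhi=0  c=0→T=0,p=0
L=3*4+0=12  i=0*2+0=0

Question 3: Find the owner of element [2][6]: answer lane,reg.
11,0

r=2⇒gr=2,Rb=0  c=6⇒th=3,odd=0
L=2*4+3=11  i=0*2+0=0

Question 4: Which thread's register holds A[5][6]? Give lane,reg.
23,0

r=5->g=5,rb=0  c=6->t=3,b0=0
L=5*4+3=23  i=0*2+0=0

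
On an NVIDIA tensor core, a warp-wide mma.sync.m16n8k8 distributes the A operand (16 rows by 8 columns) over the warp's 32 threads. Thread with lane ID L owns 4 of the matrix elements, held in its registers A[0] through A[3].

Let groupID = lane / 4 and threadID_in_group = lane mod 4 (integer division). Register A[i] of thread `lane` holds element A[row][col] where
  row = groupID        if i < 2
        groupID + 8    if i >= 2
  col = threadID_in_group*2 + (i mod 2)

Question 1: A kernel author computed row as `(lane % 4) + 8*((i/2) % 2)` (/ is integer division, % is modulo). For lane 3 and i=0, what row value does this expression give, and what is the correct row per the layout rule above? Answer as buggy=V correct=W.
buggy=3 correct=0

`(lane % 4) + 8*((i/2) % 2)`[3,0]->3
lane 3: g=0 (3/4), t=3 (3%4)
i=0: r=0+0=0, c=3*2+0=6
row: 3 vs 0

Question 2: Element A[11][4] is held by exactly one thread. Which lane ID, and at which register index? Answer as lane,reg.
14,2

r=11⇒gr=3,Rb=1  c=4⇒th=2,odd=0
L=3*4+2=14  i=1*2+0=2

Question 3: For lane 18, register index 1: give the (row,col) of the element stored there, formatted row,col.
4,5

lane 18⇒18/4=4, 18 mod 4=2
i=1  r:4+0⇒4  c:2·2+1⇒5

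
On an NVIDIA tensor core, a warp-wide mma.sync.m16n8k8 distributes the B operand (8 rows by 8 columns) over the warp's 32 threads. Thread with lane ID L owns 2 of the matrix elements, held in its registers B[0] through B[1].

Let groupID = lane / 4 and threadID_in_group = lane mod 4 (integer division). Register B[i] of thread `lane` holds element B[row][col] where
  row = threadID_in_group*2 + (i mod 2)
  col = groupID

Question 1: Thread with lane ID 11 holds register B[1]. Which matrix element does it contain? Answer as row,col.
7,2

lane 11: gid=2 (11/4), tid=3 (11%4)
i=1: r=3*2+1=7, c=gid=2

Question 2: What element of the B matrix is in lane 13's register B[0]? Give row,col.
lane 13⇒13/4=3, 13 mod 4=1
i=0  r:2·1+0⇒2  c:3

2,3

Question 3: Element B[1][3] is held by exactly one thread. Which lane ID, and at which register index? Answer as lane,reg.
c=3⇒gr=3  r=1⇒th=0,odd=1
L=3*4+0=12  i=1=1

12,1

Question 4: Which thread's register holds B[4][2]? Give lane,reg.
c=2→G=2  r=4→T=2,p=0
L=2*4+2=10  i=0=0

10,0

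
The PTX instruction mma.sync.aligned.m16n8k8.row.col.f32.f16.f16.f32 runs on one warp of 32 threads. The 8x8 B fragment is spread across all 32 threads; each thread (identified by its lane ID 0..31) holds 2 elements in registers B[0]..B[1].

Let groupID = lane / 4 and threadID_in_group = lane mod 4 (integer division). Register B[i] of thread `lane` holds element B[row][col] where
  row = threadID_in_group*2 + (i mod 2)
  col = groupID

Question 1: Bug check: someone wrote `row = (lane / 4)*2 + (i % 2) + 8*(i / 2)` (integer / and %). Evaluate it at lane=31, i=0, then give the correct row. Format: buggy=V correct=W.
`(lane / 4)*2 + (i % 2) + 8*(i / 2)`[31,0]→14
lane 31: G=7 (31/4), T=3 (31%4)
i=0: r=3*2+0=6, c=G=7
row: 14 vs 6

buggy=14 correct=6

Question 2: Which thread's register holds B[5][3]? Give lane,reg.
c=3→G=3  r=5→T=2,p=1
L=3*4+2=14  i=1=1

14,1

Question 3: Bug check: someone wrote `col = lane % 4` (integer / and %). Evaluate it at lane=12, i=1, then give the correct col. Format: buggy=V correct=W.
`lane % 4`[12,1]⇒0
lane 12⇒12/4=3, 12 mod 4=0
i=1  r:2·0+1⇒1  c:3
col: 0 vs 3

buggy=0 correct=3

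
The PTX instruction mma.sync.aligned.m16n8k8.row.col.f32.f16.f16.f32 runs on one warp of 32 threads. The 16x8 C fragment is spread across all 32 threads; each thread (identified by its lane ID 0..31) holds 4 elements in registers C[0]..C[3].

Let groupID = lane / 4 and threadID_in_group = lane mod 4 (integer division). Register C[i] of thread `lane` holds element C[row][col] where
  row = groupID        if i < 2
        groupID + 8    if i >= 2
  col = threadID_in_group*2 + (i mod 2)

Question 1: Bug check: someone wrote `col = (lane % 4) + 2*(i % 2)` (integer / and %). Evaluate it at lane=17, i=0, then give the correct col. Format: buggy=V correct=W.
buggy=1 correct=2

`(lane % 4) + 2*(i % 2)`[17,0]⇒1
lane 17: gr=4 (17/4), th=1 (17%4)
i=0: r=4+0=4, c=1*2+0=2
col: 1 vs 2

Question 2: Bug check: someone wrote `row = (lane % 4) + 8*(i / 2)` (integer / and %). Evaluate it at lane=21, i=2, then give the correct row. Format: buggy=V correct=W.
`(lane % 4) + 8*(i / 2)`[21,2]->9
lane 21->21/4=5, 21 mod 4=1
i=2  r:5+8->13  c:2·1+0->2
row: 9 vs 13

buggy=9 correct=13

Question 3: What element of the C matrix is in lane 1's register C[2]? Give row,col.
1: gid=0,tid=1
[2] (0+8,1*2+0) = (8,2)

8,2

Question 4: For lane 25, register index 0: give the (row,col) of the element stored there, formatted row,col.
6,2

L=25→G=25>>2=6, T=25&3=1
[0]→row 6+0=6  col 1·2+0=2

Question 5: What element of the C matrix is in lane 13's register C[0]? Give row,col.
3,2

lane 13=>13/4=3, 13 mod 4=1
i=0  r:3+0=>3  c:2·1+0=>2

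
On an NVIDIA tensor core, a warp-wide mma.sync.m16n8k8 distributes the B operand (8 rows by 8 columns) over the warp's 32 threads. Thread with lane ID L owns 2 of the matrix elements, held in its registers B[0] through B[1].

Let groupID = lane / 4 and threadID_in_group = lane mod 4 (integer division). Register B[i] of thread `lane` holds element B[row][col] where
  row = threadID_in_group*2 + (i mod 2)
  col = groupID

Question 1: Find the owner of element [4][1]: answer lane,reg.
6,0

c=1->g=1  r=4->t=2,b0=0
L=1*4+2=6  i=0=0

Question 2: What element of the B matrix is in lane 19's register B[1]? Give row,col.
lane 19->19/4=4, 19 mod 4=3
i=1  r:2·3+1->7  c:4

7,4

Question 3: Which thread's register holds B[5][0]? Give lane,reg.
2,1

c=0→G=0  r=5→T=2,p=1
L=0*4+2=2  i=1=1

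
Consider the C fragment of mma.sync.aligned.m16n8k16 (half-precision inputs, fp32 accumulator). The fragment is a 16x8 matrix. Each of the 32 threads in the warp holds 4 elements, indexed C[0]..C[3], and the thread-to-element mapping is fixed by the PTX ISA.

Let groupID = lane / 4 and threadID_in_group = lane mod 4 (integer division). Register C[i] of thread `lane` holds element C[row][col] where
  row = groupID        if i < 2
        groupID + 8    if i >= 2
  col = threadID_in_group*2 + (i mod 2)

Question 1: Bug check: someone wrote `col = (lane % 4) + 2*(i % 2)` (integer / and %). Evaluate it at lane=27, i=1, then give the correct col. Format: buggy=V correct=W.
`(lane % 4) + 2*(i % 2)`[27,1]->5
L=27->g=27>>2=6, t=27&3=3
[1]->row 6+0=6  col 3·2+1=7
col: 5 vs 7

buggy=5 correct=7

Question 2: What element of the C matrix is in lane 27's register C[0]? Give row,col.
6,6

L=27=>grp=27>>2=6, tig=27&3=3
[0]=>row 6+0=6  col 3·2+0=6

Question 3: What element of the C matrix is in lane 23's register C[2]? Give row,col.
13,6

lane 23: grp=5 (23/4), tig=3 (23%4)
i=2: r=5+8=13, c=3*2+0=6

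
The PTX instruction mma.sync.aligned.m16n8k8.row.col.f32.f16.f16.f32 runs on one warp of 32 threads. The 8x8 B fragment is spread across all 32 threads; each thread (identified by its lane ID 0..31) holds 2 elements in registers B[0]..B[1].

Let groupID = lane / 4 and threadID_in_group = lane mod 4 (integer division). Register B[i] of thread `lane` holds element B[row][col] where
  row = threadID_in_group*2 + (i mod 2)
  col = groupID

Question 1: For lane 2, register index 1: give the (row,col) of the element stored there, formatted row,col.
5,0

lane 2: gid=0 (2/4), tid=2 (2%4)
i=1: r=2*2+1=5, c=gid=0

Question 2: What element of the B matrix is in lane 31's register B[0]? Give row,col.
6,7

31: G=7,T=3
[0] (3*2+0,7) = (6,7)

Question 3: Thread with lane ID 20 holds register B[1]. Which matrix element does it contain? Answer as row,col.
L=20⇒gr=20>>2=5, th=20&3=0
[1]⇒row 0·2+1=1  col gr=5

1,5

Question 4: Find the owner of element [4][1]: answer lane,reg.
6,0

c=1⇒gr=1  r=4⇒th=2,odd=0
L=1*4+2=6  i=0=0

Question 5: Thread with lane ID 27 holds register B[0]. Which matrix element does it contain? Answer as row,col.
lane 27->27/4=6, 27 mod 4=3
i=0  r:2·3+0->6  c:6

6,6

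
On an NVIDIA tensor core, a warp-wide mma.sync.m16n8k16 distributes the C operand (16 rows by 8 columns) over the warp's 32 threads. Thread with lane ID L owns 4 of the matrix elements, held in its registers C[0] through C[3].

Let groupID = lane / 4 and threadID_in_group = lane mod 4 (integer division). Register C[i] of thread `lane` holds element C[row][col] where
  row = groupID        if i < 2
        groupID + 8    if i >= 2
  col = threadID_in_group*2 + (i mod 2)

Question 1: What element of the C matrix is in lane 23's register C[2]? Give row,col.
13,6

L=23->gid=23>>2=5, tid=23&3=3
[2]->row 5+8=13  col 3·2+0=6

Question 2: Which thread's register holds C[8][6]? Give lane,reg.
3,2

r:8=>grp=0,rB=1  c:6=>tig=3,lo=0
L=0*4+3=3  i=1*2+0=2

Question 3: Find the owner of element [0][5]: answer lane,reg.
r=0→G=0,rhi=0  c=5→T=2,p=1
L=0*4+2=2  i=0*2+1=1

2,1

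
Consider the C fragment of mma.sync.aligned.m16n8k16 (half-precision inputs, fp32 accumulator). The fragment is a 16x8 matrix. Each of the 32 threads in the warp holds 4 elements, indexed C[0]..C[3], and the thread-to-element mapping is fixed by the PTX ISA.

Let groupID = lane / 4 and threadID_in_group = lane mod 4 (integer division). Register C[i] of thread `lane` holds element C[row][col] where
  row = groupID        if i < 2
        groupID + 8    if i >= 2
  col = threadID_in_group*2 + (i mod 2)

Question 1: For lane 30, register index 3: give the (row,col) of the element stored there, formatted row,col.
15,5

lane 30: G=7 (30/4), T=2 (30%4)
i=3: r=7+8=15, c=2*2+1=5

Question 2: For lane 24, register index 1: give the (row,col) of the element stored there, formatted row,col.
6,1

24: grp=6,tig=0
[1] (6+0,0*2+1) = (6,1)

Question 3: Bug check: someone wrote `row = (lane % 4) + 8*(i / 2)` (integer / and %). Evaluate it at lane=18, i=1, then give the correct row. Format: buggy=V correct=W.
`(lane % 4) + 8*(i / 2)`[18,1]→2
lane 18→18/4=4, 18 mod 4=2
i=1  r:4+0→4  c:2·2+1→5
row: 2 vs 4

buggy=2 correct=4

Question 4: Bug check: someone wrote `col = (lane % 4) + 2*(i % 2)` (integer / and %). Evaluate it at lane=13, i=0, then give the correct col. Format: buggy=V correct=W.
buggy=1 correct=2

`(lane % 4) + 2*(i % 2)`[13,0]⇒1
L=13⇒gr=13>>2=3, th=13&3=1
[0]⇒row 3+0=3  col 1·2+0=2
col: 1 vs 2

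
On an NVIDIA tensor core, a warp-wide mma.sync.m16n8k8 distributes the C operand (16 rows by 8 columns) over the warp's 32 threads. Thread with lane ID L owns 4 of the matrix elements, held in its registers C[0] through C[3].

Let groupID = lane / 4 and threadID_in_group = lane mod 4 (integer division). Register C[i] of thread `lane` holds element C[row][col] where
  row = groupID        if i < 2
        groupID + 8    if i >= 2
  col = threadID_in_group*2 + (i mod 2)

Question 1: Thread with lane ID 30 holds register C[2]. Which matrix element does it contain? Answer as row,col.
30: gid=7,tid=2
[2] (7+8,2*2+0) = (15,4)

15,4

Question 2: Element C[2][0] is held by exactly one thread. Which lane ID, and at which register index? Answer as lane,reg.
r=2->g=2,rb=0  c=0->t=0,b0=0
L=2*4+0=8  i=0*2+0=0

8,0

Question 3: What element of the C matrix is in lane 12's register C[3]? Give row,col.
lane 12=>12/4=3, 12 mod 4=0
i=3  r:3+8=>11  c:2·0+1=>1

11,1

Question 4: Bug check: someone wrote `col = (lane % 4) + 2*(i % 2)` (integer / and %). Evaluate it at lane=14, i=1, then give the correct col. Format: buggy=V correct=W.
`(lane % 4) + 2*(i % 2)`[14,1]->4
14: g=3,t=2
[1] (3+0,2*2+1) = (3,5)
col: 4 vs 5

buggy=4 correct=5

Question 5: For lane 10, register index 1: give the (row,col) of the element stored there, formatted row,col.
10: G=2,T=2
[1] (2+0,2*2+1) = (2,5)

2,5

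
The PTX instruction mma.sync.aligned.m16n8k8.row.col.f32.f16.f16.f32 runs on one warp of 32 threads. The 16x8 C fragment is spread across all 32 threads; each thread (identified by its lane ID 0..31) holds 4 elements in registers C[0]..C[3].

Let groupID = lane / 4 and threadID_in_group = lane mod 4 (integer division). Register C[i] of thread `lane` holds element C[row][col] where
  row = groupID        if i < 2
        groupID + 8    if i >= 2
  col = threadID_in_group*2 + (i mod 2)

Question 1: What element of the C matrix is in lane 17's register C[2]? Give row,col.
12,2

17: G=4,T=1
[2] (4+8,1*2+0) = (12,2)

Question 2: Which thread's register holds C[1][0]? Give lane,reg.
r=1→G=1,rhi=0  c=0→T=0,p=0
L=1*4+0=4  i=0*2+0=0

4,0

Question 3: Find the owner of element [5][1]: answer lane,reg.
20,1

r:5=>grp=5,rB=0  c:1=>tig=0,lo=1
L=5*4+0=20  i=0*2+1=1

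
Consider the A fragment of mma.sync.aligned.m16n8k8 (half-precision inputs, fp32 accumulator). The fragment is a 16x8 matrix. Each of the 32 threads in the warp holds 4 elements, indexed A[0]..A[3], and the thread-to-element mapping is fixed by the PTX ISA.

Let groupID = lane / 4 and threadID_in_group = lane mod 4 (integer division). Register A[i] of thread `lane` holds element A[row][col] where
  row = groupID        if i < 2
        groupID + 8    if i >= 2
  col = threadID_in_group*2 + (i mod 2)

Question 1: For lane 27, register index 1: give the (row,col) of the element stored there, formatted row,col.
lane 27: gid=6 (27/4), tid=3 (27%4)
i=1: r=6+0=6, c=3*2+1=7

6,7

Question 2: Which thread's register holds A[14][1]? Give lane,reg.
24,3

r=14⇒gr=6,Rb=1  c=1⇒th=0,odd=1
L=6*4+0=24  i=1*2+1=3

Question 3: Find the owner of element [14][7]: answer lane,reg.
r:14=>grp=6,rB=1  c:7=>tig=3,lo=1
L=6*4+3=27  i=1*2+1=3

27,3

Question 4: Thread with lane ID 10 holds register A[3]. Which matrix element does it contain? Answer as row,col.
lane 10->10/4=2, 10 mod 4=2
i=3  r:2+8->10  c:2·2+1->5

10,5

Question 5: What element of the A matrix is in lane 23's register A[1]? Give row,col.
5,7

L=23->g=23>>2=5, t=23&3=3
[1]->row 5+0=5  col 3·2+1=7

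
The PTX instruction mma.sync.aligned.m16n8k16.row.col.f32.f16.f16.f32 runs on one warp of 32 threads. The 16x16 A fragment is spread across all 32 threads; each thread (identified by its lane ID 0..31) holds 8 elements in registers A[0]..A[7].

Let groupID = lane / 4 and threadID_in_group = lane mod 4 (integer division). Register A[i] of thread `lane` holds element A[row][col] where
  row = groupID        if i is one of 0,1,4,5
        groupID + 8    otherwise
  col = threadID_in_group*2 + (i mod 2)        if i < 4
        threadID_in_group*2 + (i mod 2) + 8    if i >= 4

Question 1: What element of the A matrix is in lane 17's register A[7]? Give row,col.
12,11

17: g=4,t=1
[7] (4+8,1*2+1+8) = (12,11)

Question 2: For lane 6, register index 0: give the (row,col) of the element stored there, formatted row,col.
1,4

L=6→G=6>>2=1, T=6&3=2
[0]→row 1+0=1  col 2·2+0+0=4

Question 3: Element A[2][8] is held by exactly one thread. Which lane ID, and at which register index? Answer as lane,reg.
8,4

r=2->g=2,rb=0  c=8->cb=1,t=0,b0=0
L=2*4+0=8  i=1*4+0*2+0=4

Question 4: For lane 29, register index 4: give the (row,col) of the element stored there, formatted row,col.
L=29→G=29>>2=7, T=29&3=1
[4]→row 7+0=7  col 1·2+0+8=10

7,10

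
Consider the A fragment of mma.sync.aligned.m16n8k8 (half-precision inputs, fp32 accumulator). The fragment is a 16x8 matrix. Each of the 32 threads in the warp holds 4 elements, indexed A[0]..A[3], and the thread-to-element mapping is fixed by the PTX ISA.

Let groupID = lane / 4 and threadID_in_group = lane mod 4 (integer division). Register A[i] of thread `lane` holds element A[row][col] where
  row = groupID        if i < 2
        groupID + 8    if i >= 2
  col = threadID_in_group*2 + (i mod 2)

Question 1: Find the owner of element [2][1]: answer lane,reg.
8,1

r:2=>grp=2,rB=0  c:1=>tig=0,lo=1
L=2*4+0=8  i=0*2+1=1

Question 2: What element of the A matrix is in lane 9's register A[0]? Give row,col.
2,2

9: gid=2,tid=1
[0] (2+0,1*2+0) = (2,2)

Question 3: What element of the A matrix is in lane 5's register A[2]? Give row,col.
5: G=1,T=1
[2] (1+8,1*2+0) = (9,2)

9,2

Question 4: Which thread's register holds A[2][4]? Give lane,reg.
10,0

r=2->g=2,rb=0  c=4->t=2,b0=0
L=2*4+2=10  i=0*2+0=0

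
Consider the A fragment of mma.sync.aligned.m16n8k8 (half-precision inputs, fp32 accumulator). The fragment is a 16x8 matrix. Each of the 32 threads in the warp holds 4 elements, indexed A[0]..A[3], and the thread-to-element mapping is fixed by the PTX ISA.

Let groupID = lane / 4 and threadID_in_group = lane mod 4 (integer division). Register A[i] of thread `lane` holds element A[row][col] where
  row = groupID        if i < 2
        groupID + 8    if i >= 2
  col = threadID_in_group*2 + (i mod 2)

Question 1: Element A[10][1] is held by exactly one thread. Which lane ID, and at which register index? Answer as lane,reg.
8,3

r=10→G=2,rhi=1  c=1→T=0,p=1
L=2*4+0=8  i=1*2+1=3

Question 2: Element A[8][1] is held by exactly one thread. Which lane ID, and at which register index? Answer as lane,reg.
r=8->g=0,rb=1  c=1->t=0,b0=1
L=0*4+0=0  i=1*2+1=3

0,3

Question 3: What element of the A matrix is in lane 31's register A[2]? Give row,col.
lane 31: gid=7 (31/4), tid=3 (31%4)
i=2: r=7+8=15, c=3*2+0=6

15,6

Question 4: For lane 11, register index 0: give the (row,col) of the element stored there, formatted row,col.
lane 11: grp=2 (11/4), tig=3 (11%4)
i=0: r=2+0=2, c=3*2+0=6

2,6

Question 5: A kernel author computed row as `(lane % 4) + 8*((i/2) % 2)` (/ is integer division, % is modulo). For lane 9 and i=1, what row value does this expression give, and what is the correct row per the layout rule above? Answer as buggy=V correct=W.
`(lane % 4) + 8*((i/2) % 2)`[9,1]=>1
9: grp=2,tig=1
[1] (2+0,1*2+1) = (2,3)
row: 1 vs 2

buggy=1 correct=2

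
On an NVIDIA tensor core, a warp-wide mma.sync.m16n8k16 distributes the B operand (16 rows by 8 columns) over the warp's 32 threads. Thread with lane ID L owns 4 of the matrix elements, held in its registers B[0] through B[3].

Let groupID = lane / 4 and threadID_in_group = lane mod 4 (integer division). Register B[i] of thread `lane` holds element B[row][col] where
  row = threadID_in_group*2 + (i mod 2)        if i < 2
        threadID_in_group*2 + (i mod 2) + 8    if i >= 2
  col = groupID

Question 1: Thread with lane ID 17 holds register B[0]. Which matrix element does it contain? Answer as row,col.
L=17=>grp=17>>2=4, tig=17&3=1
[0]=>row 1·2+0+0=2  col grp=4

2,4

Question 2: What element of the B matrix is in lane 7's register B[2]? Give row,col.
14,1

lane 7=>7/4=1, 7 mod 4=3
i=2  r:2·3+0+8=>14  c:1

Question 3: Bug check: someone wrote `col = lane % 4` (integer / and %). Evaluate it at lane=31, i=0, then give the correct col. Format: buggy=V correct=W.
`lane % 4`[31,0]→3
31: G=7,T=3
[0] (3*2+0+0,7) = (6,7)
col: 3 vs 7

buggy=3 correct=7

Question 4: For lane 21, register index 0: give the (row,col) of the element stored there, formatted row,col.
2,5

L=21→G=21>>2=5, T=21&3=1
[0]→row 1·2+0+0=2  col G=5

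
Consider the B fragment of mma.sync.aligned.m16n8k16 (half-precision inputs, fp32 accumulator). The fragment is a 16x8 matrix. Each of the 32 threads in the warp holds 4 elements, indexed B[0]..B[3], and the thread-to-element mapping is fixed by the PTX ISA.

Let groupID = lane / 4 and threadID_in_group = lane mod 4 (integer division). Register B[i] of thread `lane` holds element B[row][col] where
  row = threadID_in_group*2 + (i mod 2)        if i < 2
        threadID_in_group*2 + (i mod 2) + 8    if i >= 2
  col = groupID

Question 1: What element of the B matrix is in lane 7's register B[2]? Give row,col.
14,1

L=7⇒gr=7>>2=1, th=7&3=3
[2]⇒row 3·2+0+8=14  col gr=1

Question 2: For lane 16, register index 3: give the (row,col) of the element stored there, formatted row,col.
lane 16⇒16/4=4, 16 mod 4=0
i=3  r:2·0+1+8⇒9  c:4

9,4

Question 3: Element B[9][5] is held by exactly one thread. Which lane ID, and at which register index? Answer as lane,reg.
c=5->g=5  r=9->rb=1,t=0,b0=1
L=5*4+0=20  i=1*2+1=3

20,3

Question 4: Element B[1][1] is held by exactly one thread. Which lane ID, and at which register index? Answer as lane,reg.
c:1=>grp=1  r:1=>rB=0,tig=0,lo=1
L=1*4+0=4  i=0*2+1=1

4,1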